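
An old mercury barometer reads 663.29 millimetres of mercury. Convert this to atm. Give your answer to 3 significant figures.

1 mmHg = 0.00131579 atm, so 663.29 × 0.00131579 = 0.873 atm.

0.873 atm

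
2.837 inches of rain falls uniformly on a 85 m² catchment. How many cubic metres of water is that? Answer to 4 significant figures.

6.125 cubic metres

Depth: 2.837 in × 25.4 = 72.0598 mm.
1 mm over 1 m² is 1 L, so volume = 72.0598 × 85 = 6125.083 L = 6.125 m³.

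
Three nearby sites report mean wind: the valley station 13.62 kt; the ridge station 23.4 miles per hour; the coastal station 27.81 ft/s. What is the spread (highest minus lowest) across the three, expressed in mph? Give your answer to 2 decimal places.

the valley station: 13.62 kt = 15.6736 mph.
the coastal station: 27.81 ft/s = 18.9614 mph.
Spread: 23.4000 − 15.6736 = 7.73 mph.

7.73 mph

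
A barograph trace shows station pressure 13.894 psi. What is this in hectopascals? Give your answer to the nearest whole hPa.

1 psi = 68.9476 hPa, so 13.894 × 68.9476 = 958 hPa.

958 hPa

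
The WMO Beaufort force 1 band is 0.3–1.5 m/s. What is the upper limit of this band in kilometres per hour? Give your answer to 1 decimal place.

0.3–1.5 m/s × 3.6 = 1.1–5.4 km/h.

5.4 km/h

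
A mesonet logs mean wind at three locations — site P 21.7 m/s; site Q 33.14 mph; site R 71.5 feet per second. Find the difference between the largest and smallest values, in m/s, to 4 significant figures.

site Q: 33.14 mph = 14.81491 m/s.
site R: 71.5 ft/s = 21.79320 m/s.
Spread: 21.79320 − 14.81491 = 6.978 m/s.

6.978 m/s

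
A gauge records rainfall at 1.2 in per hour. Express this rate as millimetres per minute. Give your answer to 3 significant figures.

1.2 in/hour × 25.4 mm/in × 0.0166667 hour/minute = 0.508 mm/minute.

0.508 mm/minute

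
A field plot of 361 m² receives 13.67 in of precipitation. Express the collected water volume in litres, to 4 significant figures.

Depth: 13.67 in × 25.4 = 347.218 mm.
1 mm over 1 m² is 1 L, so volume = 347.218 × 361 = 125345.7 L ≈ 125300 L.

125300 litres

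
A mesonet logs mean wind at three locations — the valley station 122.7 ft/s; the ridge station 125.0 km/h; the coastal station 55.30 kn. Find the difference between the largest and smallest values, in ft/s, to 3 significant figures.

the ridge station: 125.0 km/h = 113.918 ft/s.
the coastal station: 55.30 kt = 93.336 ft/s.
Spread: 122.700 − 93.336 = 29.4 ft/s.

29.4 ft/s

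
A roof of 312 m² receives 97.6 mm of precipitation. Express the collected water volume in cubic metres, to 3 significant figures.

1 mm over 1 m² is 1 L, so volume = 97.6 × 312 = 30451.2 L = 30.5 m³.

30.5 cubic metres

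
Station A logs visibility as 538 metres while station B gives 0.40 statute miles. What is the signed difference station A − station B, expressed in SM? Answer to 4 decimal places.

station A: 538 m = 0.334298 SM.
Difference: 0.334298 − 0.400000 = -0.0657 SM.

-0.0657 SM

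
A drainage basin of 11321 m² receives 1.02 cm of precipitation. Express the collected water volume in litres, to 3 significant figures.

Depth: 1.02 cm × 10 = 10.2 mm.
1 mm over 1 m² is 1 L, so volume = 10.2 × 11321 = 115474.2 L ≈ 115000 L.

115000 litres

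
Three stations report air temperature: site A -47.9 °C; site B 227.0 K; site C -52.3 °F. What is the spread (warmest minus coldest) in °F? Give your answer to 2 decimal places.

3.15 °F

site B: 227.0 K = -46.150 °C.
site C: -52.3 °F = -46.833 °C.
Spread: (-46.150) − (-47.900) = 1.750 °C = 3.15 °F.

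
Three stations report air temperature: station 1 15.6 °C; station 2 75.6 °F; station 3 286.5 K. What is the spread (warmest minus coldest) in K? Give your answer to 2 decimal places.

10.87 K

station 2: 75.6 °F = 24.222 °C.
station 3: 286.5 K = 13.350 °C.
Spread: 24.222 − 13.350 = 10.872 °C.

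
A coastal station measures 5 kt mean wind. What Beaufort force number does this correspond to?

5 kt lies in the Beaufort 2 band (light breeze, 4–6 kt).

Beaufort force 2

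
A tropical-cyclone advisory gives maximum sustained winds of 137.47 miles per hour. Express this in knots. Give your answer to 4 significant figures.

119.5 kt

1 mph = 0.868976 kt, so 137.47 × 0.868976 = 119.5 kt.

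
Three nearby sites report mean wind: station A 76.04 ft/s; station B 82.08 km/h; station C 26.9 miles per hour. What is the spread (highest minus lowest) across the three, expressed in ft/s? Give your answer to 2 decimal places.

36.59 ft/s

station B: 82.08 km/h = 74.8031 ft/s.
station C: 26.9 mph = 39.4533 ft/s.
Spread: 76.0400 − 39.4533 = 36.59 ft/s.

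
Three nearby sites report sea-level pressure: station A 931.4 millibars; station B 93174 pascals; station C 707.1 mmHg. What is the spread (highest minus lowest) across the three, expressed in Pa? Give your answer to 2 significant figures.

1100 Pa

station A: 931.4 mb = 93140.00 Pa.
station C: 707.1 mmHg = 94272.26 Pa.
Spread: 94272.26 − 93140.00 = 1100 Pa.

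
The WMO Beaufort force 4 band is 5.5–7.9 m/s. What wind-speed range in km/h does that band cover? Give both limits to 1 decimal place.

19.8 to 28.4 km/h

5.5–7.9 m/s × 3.6 = 19.8–28.4 km/h.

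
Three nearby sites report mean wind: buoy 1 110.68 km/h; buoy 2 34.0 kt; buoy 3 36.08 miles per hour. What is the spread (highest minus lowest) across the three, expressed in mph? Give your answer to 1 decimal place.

buoy 1: 110.68 km/h = 68.773 mph.
buoy 2: 34.0 kt = 39.127 mph.
Spread: 68.773 − 36.080 = 32.7 mph.

32.7 mph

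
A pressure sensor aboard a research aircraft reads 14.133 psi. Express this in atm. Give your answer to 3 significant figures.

0.962 atm

1 psi = 0.068046 atm, so 14.133 × 0.068046 = 0.962 atm.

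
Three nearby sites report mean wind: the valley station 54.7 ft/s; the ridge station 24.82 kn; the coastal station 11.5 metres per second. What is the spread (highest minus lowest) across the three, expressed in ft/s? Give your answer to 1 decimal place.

17.0 ft/s

the ridge station: 24.82 kt = 41.891 ft/s.
the coastal station: 11.5 m/s = 37.730 ft/s.
Spread: 54.700 − 37.730 = 17.0 ft/s.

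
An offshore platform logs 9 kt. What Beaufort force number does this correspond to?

Beaufort force 3

9 kt lies in the Beaufort 3 band (gentle breeze, 7–10 kt).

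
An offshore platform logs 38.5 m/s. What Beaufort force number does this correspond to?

Beaufort force 12

38.5 m/s lies in the Beaufort 12 band (hurricane force, ≥32.7 m/s).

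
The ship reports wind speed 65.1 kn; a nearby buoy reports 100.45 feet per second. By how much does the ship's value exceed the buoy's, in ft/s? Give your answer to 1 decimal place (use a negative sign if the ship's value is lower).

the ship: 65.1 kt = 109.876 ft/s.
Difference: 109.876 − 100.450 = 9.4 ft/s.

9.4 ft/s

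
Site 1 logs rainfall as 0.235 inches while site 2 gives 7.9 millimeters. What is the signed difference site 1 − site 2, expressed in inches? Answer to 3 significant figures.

site 2: 7.9 mm = 0.311024 in.
Difference: 0.235000 − 0.311024 = -0.0760 in.

-0.0760 in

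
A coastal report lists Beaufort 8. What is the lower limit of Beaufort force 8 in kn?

34 kt

Beaufort 8 (gale) spans 34–40 knots.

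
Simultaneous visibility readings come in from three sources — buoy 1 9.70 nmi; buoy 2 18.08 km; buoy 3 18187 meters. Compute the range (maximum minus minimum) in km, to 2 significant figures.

buoy 1: 9.70 nmi = 17.9644 km.
buoy 3: 18187 m = 18.1870 km.
Spread: 18.1870 − 17.9644 = 0.22 km.

0.22 km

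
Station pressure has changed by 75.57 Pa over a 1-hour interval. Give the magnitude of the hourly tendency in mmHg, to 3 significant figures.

0.567 mmHg per hour

75.57 Pa / 1 h × 0.00750062 mmHg/Pa = 0.567 mmHg/h.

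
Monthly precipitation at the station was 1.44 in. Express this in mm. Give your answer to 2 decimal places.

36.58 mm

1 in = 25.4 mm, so 1.44 × 25.4 = 36.58 mm.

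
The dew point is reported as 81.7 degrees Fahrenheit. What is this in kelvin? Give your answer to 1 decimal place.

300.8 K

First to °C: 27.61 °C.
Then to K: 300.8 K.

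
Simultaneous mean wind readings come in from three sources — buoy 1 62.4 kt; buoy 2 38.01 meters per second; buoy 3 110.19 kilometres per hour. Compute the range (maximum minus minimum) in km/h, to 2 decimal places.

buoy 1: 62.4 kt = 115.5648 km/h.
buoy 2: 38.01 m/s = 136.8360 km/h.
Spread: 136.8360 − 110.1900 = 26.65 km/h.

26.65 km/h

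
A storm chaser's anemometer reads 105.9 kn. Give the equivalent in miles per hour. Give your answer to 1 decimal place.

1 kt = 1.15078 mph, so 105.9 × 1.15078 = 121.9 mph.

121.9 mph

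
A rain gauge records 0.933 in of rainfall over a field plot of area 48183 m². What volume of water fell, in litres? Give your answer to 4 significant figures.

Depth: 0.933 in × 25.4 = 23.6982 mm.
1 mm over 1 m² is 1 L, so volume = 23.6982 × 48183 = 1141850.4 L ≈ 1142000 L.

1142000 litres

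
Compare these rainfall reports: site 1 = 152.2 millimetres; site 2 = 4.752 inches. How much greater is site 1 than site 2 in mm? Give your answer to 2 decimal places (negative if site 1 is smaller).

31.50 mm

site 2: 4.752 in = 120.7008 mm.
Difference: 152.2000 − 120.7008 = 31.50 mm.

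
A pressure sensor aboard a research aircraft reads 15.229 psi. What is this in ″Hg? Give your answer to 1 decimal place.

1 psi = 2.03602 inHg, so 15.229 × 2.03602 = 31.0 inHg.

31.0 inHg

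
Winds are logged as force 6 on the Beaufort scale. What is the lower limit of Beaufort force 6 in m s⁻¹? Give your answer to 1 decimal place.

Beaufort 6 (strong breeze) spans 10.8–13.8 m/s.

10.8 m/s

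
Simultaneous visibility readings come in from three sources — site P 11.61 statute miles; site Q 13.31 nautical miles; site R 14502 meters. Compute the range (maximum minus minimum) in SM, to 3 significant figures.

6.31 SM

site Q: 13.31 nmi = 15.3169 SM.
site R: 14502 m = 9.0111 SM.
Spread: 15.3169 − 9.0111 = 6.31 SM.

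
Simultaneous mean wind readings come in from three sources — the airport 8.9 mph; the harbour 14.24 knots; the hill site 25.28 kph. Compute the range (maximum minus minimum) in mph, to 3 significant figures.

7.49 mph

the harbour: 14.24 kt = 16.3871 mph.
the hill site: 25.28 km/h = 15.7083 mph.
Spread: 16.3871 − 8.9000 = 7.49 mph.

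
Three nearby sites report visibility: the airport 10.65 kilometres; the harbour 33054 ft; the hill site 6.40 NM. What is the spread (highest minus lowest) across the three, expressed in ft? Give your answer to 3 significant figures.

5830 ft

the airport: 10.65 km = 34940.94 ft.
the hill site: 6.40 nmi = 38887.14 ft.
Spread: 38887.14 − 33054.00 = 5830 ft.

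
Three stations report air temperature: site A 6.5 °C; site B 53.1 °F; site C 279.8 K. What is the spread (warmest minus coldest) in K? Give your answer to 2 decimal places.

5.22 K

site B: 53.1 °F = 11.722 °C.
site C: 279.8 K = 6.650 °C.
Spread: 11.722 − 6.500 = 5.222 °C.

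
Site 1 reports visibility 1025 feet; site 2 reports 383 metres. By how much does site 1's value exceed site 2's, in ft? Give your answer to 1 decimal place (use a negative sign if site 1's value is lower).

-231.6 ft

site 2: 383 m = 1256.562 ft.
Difference: 1025.000 − 1256.562 = -231.6 ft.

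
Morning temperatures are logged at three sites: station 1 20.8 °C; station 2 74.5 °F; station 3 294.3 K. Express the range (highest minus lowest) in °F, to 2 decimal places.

5.06 °F

station 2: 74.5 °F = 23.611 °C.
station 3: 294.3 K = 21.150 °C.
Spread: 23.611 − 20.800 = 2.811 °C = 5.06 °F.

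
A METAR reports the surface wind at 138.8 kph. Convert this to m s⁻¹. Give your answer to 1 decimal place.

38.6 m/s

1 km/h = 0.277778 m/s, so 138.8 × 0.277778 = 38.6 m/s.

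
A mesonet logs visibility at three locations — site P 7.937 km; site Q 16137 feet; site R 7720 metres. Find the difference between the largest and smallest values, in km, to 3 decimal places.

site Q: 16137 ft = 4.91856 km.
site R: 7720 m = 7.72000 km.
Spread: 7.93700 − 4.91856 = 3.018 km.

3.018 km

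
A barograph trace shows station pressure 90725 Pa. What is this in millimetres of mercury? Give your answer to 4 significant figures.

1 Pa = 0.00750062 mmHg, so 90725 × 0.00750062 = 680.5 mmHg.

680.5 mmHg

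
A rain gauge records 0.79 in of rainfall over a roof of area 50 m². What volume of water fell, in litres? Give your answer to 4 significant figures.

1003 litres

Depth: 0.79 in × 25.4 = 20.066 mm.
1 mm over 1 m² is 1 L, so volume = 20.066 × 50 = 1003.3 L ≈ 1003 L.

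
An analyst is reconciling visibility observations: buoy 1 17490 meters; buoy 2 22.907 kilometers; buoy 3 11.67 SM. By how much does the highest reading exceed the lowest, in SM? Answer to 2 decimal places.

buoy 1: 17490 m = 10.8678 SM.
buoy 2: 22.907 km = 14.2337 SM.
Spread: 14.2337 − 10.8678 = 3.37 SM.

3.37 SM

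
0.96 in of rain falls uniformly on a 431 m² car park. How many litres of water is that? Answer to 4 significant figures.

Depth: 0.96 in × 25.4 = 24.384 mm.
1 mm over 1 m² is 1 L, so volume = 24.384 × 431 = 10509.504 L ≈ 10510 L.

10510 litres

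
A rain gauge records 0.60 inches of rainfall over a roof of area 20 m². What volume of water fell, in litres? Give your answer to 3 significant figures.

Depth: 0.60 in × 25.4 = 15.24 mm.
1 mm over 1 m² is 1 L, so volume = 15.24 × 20 = 304.8 L ≈ 305 L.

305 litres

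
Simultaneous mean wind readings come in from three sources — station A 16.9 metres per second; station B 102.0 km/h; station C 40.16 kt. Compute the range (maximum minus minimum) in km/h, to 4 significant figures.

station A: 16.9 m/s = 60.8400 km/h.
station C: 40.16 kt = 74.3763 km/h.
Spread: 102.0000 − 60.8400 = 41.16 km/h.

41.16 km/h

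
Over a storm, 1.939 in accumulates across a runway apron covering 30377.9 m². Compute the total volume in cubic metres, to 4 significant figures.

Depth: 1.939 in × 25.4 = 49.2506 mm.
1 mm over 1 m² is 1 L, so volume = 49.2506 × 30377.9 = 1496129.8 L = 1496 m³.

1496 cubic metres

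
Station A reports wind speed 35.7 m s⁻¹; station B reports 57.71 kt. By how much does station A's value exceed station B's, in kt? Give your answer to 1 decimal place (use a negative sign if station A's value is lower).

11.7 kt

station A: 35.7 m/s = 69.395 kt.
Difference: 69.395 − 57.710 = 11.7 kt.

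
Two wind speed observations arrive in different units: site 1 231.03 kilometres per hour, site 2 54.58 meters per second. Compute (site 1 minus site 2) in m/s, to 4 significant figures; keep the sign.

9.595 m/s

site 1: 231.03 km/h = 64.17500 m/s.
Difference: 64.17500 − 54.58000 = 9.595 m/s.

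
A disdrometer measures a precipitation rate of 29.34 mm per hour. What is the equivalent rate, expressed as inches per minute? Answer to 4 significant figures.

29.34 mm/hour × 0.0393701 in/mm × 0.0166667 hour/minute = 0.01925 in/minute.

0.01925 in/minute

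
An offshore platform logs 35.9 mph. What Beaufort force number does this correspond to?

Beaufort force 7

35.9 mph = 16.0 m/s, which is Beaufort 7 (near gale, 13.9–17.1 m/s).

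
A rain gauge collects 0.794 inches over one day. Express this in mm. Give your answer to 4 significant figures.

1 in = 25.4 mm, so 0.794 × 25.4 = 20.17 mm.

20.17 mm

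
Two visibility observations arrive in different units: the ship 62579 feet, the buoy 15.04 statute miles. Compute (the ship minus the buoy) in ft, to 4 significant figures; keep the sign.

-16830 ft

the buoy: 15.04 SM = 79411.20 ft.
Difference: 62579.00 − 79411.20 = -16830 ft.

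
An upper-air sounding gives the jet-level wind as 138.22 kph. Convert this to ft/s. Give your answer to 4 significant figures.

1 km/h = 0.911344 ft/s, so 138.22 × 0.911344 = 126.0 ft/s.

126.0 ft/s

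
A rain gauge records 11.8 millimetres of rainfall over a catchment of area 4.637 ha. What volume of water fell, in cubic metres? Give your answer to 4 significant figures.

Area: 4.637 ha = 46370 m².
1 mm over 1 m² is 1 L, so volume = 11.8 × 46370 = 547166 L = 547.2 m³.

547.2 cubic metres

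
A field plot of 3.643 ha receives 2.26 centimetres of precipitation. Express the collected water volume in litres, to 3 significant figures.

Depth: 2.26 cm × 10 = 22.6 mm.
Area: 3.643 ha = 36430 m².
1 mm over 1 m² is 1 L, so volume = 22.6 × 36430 = 823318 L ≈ 823000 L.

823000 litres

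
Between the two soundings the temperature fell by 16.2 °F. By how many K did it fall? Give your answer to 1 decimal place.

9.0 K

For a temperature change the 32° offset cancels: ΔK = 16.2 × 0.5556 = 9.0 K.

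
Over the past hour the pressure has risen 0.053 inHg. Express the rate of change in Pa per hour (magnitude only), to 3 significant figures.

179 Pa per hour

0.053 inHg / 1 h × 3386.39 Pa/inHg = 179 Pa/h.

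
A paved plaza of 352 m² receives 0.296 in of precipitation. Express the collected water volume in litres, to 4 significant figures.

2646 litres

Depth: 0.296 in × 25.4 = 7.5184 mm.
1 mm over 1 m² is 1 L, so volume = 7.5184 × 352 = 2646.4768 L ≈ 2646 L.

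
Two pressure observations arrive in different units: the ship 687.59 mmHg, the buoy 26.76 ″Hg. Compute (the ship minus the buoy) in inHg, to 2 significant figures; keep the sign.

the ship: 687.59 mmHg = 27.0705 inHg.
Difference: 27.0705 − 26.7600 = 0.31 inHg.

0.31 inHg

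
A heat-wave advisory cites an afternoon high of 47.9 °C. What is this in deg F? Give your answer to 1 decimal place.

°F = °C × 9/5 + 32 = 47.9 × 1.8 + 32 = 118.2 °F.

118.2 °F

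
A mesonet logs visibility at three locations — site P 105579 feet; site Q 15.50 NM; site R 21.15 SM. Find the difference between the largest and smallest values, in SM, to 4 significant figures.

3.313 SM

site P: 105579 ft = 19.99602 SM.
site Q: 15.50 nmi = 17.83708 SM.
Spread: 21.15000 − 17.83708 = 3.313 SM.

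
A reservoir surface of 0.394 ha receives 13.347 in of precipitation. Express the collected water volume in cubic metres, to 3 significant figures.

Depth: 13.347 in × 25.4 = 339.0138 mm.
Area: 0.394 ha = 3940 m².
1 mm over 1 m² is 1 L, so volume = 339.0138 × 3940 = 1335714.4 L = 1340 m³.

1340 cubic metres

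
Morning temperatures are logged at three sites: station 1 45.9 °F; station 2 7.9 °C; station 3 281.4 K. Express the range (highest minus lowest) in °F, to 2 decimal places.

0.95 °F

station 1: 45.9 °F = 7.722 °C.
station 3: 281.4 K = 8.250 °C.
Spread: 8.250 − 7.722 = 0.528 °C = 0.95 °F.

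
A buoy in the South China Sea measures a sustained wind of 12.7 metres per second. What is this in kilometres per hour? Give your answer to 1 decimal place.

1 m/s = 3.6 km/h, so 12.7 × 3.6 = 45.7 km/h.

45.7 km/h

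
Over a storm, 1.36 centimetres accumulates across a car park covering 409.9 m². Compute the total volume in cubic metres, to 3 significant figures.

5.57 cubic metres

Depth: 1.36 cm × 10 = 13.6 mm.
1 mm over 1 m² is 1 L, so volume = 13.6 × 409.9 = 5574.64 L = 5.57 m³.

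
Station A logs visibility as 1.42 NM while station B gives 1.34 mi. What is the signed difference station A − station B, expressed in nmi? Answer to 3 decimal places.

station B: 1.34 SM = 1.16443 nmi.
Difference: 1.42000 − 1.16443 = 0.256 nmi.

0.256 nmi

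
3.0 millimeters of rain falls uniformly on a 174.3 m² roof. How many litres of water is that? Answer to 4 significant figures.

522.9 litres

1 mm over 1 m² is 1 L, so volume = 3 × 174.3 = 522.9 L.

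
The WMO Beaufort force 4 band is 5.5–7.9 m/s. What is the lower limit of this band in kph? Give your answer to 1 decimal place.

19.8 km/h

5.5–7.9 m/s × 3.6 = 19.8–28.4 km/h.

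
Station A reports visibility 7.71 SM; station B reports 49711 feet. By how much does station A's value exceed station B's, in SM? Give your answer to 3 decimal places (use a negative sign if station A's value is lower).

-1.705 SM

station B: 49711 ft = 9.41496 SM.
Difference: 7.71000 − 9.41496 = -1.705 SM.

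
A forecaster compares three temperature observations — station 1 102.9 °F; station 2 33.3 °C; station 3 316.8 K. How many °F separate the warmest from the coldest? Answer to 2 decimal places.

station 1: 102.9 °F = 39.389 °C.
station 3: 316.8 K = 43.650 °C.
Spread: 43.650 − 33.300 = 10.350 °C = 18.63 °F.

18.63 °F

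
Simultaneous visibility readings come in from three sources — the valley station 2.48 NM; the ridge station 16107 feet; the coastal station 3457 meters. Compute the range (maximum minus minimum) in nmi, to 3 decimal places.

0.784 nmi

the ridge station: 16107 ft = 2.65087 nmi.
the coastal station: 3457 m = 1.86663 nmi.
Spread: 2.65087 − 1.86663 = 0.784 nmi.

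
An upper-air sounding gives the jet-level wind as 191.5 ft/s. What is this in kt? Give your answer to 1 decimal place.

113.5 kt

1 ft/s = 0.592484 kt, so 191.5 × 0.592484 = 113.5 kt.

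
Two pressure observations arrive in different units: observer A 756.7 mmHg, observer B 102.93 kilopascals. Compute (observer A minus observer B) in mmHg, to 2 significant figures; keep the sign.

observer B: 102.93 kPa = 772.04 mmHg.
Difference: 756.70 − 772.04 = -15 mmHg.

-15 mmHg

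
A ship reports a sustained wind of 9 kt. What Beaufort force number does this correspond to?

Beaufort force 3

9 kt lies in the Beaufort 3 band (gentle breeze, 7–10 kt).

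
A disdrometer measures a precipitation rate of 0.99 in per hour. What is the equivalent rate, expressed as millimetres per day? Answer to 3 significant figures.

604 mm/day

0.99 in/hour × 25.4 mm/in × 24 hour/day = 604 mm/day.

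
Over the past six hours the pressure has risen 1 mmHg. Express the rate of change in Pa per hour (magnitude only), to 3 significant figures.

1 mmHg / 6 h × 133.322 Pa/mmHg = 22.2 Pa/h.

22.2 Pa per hour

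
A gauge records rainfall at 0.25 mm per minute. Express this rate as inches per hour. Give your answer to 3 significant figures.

0.591 in/hour

0.25 mm/minute × 0.0393701 in/mm × 60 minute/hour = 0.591 in/hour.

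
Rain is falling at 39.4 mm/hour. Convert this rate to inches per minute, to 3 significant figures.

39.4 mm/hour × 0.0393701 in/mm × 0.0166667 hour/minute = 0.0259 in/minute.

0.0259 in/minute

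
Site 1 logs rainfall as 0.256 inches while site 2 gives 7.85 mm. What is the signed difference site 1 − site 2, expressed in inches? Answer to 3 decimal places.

-0.053 in

site 2: 7.85 mm = 0.30906 in.
Difference: 0.25600 − 0.30906 = -0.053 in.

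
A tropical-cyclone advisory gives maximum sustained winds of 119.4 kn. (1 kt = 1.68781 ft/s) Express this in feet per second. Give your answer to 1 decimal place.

201.5 ft/s

1 kt = 1.68781 ft/s, so 119.4 × 1.68781 = 201.5 ft/s.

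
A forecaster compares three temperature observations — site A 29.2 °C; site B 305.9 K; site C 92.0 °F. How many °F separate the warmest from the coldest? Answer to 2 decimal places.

site B: 305.9 K = 32.750 °C.
site C: 92.0 °F = 33.333 °C.
Spread: 33.333 − 29.200 = 4.133 °C = 7.44 °F.

7.44 °F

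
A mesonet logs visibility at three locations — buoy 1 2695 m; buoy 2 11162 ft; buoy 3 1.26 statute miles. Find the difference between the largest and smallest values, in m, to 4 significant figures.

buoy 2: 11162 ft = 3402.18 m.
buoy 3: 1.26 SM = 2027.77 m.
Spread: 3402.18 − 2027.77 = 1374 m.

1374 m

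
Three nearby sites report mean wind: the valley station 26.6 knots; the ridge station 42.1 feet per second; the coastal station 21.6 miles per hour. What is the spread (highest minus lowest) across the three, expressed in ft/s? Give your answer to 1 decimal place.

13.2 ft/s

the valley station: 26.6 kt = 44.896 ft/s.
the coastal station: 21.6 mph = 31.680 ft/s.
Spread: 44.896 − 31.680 = 13.2 ft/s.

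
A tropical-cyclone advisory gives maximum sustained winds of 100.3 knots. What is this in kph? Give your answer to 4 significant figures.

185.8 km/h

1 kt = 1.852 km/h, so 100.3 × 1.852 = 185.8 km/h.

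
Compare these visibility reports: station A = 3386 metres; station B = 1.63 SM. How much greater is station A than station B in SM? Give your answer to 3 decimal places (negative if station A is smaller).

station A: 3386 m = 2.10396 SM.
Difference: 2.10396 − 1.63000 = 0.474 SM.

0.474 SM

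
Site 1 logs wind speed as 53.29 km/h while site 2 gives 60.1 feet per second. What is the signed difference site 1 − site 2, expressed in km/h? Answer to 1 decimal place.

-12.7 km/h

site 2: 60.1 ft/s = 65.947 km/h.
Difference: 53.290 − 65.947 = -12.7 km/h.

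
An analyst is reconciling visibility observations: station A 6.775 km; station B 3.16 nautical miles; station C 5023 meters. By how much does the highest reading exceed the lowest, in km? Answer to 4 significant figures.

station B: 3.16 nmi = 5.85232 km.
station C: 5023 m = 5.02300 km.
Spread: 6.77500 − 5.02300 = 1.752 km.

1.752 km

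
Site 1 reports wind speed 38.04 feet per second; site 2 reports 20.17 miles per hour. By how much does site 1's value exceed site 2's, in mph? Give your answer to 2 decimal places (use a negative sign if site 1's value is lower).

site 1: 38.04 ft/s = 25.9364 mph.
Difference: 25.9364 − 20.1700 = 5.77 mph.

5.77 mph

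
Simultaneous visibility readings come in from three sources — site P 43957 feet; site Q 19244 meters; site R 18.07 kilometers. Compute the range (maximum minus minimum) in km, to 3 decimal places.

site P: 43957 ft = 13.39809 km.
site Q: 19244 m = 19.24400 km.
Spread: 19.24400 − 13.39809 = 5.846 km.

5.846 km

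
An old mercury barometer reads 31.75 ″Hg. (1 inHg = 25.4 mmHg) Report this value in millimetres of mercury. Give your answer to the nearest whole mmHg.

806 mmHg

1 inHg = 25.4 mmHg, so 31.75 × 25.4 = 806 mmHg.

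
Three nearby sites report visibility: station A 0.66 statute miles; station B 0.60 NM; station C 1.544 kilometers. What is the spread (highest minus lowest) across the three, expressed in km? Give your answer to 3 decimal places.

station A: 0.66 SM = 1.06217 km.
station B: 0.60 nmi = 1.11120 km.
Spread: 1.54400 − 1.06217 = 0.482 km.

0.482 km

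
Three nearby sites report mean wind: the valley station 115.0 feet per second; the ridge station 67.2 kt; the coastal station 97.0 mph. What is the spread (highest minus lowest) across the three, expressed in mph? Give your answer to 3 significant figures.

the valley station: 115.0 ft/s = 78.409 mph.
the ridge station: 67.2 kt = 77.332 mph.
Spread: 97.000 − 77.332 = 19.7 mph.

19.7 mph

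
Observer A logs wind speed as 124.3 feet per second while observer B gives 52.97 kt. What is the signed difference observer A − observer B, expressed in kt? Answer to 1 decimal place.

observer A: 124.3 ft/s = 73.646 kt.
Difference: 73.646 − 52.970 = 20.7 kt.

20.7 kt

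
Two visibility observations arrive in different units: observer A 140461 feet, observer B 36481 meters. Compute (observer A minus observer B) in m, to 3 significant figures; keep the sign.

6330 m

observer A: 140461 ft = 42812.51 m.
Difference: 42812.51 − 36481.00 = 6330 m.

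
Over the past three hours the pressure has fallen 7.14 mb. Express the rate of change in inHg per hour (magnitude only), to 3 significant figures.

0.0703 inHg per hour

7.14 mb / 3 h × 0.02953 inHg/mb = 0.0703 inHg/h.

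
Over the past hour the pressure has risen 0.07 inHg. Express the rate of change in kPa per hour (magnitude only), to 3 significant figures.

0.237 kPa per hour

0.07 inHg / 1 h × 3.38639 kPa/inHg = 0.237 kPa/h.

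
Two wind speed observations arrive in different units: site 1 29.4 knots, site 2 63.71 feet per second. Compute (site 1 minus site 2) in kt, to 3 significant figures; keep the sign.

-8.35 kt

site 2: 63.71 ft/s = 37.7471 kt.
Difference: 29.4000 − 37.7471 = -8.35 kt.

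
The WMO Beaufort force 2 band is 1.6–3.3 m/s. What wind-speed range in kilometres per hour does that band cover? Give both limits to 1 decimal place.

5.8 to 11.9 km/h

1.6–3.3 m/s × 3.6 = 5.8–11.9 km/h.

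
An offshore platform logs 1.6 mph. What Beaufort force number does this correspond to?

1.6 mph = 0.7 m/s, which is Beaufort 1 (light air, 0.3–1.5 m/s).

Beaufort force 1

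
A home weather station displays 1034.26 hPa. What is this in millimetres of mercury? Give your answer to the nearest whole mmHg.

1 hPa = 0.750062 mmHg, so 1034.26 × 0.750062 = 776 mmHg.

776 mmHg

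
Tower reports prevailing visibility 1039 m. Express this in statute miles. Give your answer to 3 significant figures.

1 m = 0.000621371 SM, so 1039 × 0.000621371 = 0.646 SM.

0.646 SM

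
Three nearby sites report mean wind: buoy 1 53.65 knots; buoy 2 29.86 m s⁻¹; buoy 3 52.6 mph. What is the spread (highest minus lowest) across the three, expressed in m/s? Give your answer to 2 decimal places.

6.35 m/s

buoy 1: 53.65 kt = 27.5999 m/s.
buoy 3: 52.6 mph = 23.5143 m/s.
Spread: 29.8600 − 23.5143 = 6.35 m/s.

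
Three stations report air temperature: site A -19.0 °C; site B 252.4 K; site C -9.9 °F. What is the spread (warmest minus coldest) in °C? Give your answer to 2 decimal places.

site B: 252.4 K = -20.750 °C.
site C: -9.9 °F = -23.278 °C.
Spread: (-19.000) − (-23.278) = 4.278 °C.

4.28 °C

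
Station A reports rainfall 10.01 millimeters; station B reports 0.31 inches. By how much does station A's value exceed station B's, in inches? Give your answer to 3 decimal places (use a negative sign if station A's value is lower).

station A: 10.01 mm = 0.39409 in.
Difference: 0.39409 − 0.31000 = 0.084 in.

0.084 in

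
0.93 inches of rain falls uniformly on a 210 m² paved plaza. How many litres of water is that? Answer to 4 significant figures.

Depth: 0.93 in × 25.4 = 23.622 mm.
1 mm over 1 m² is 1 L, so volume = 23.622 × 210 = 4960.62 L ≈ 4961 L.

4961 litres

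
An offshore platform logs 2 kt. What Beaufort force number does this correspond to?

Beaufort force 1

2 kt lies in the Beaufort 1 band (light air, 1–3 kt).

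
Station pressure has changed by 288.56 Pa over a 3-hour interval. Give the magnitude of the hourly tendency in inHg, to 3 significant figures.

288.56 Pa / 3 h × 0.0002953 inHg/Pa = 0.0284 inHg/h.

0.0284 inHg per hour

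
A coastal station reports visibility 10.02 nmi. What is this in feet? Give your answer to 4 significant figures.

60880 ft

1 nmi = 6076.12 ft, so 10.02 × 6076.12 = 60880 ft.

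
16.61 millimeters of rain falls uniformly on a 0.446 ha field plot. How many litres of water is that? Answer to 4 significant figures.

Area: 0.446 ha = 4460 m².
1 mm over 1 m² is 1 L, so volume = 16.61 × 4460 = 74080.6 L ≈ 74080 L.

74080 litres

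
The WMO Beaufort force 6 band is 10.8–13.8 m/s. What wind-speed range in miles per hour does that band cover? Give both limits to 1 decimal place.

24.2 to 30.9 mph

10.8–13.8 m/s × 2.237 = 24.2–30.9 mph.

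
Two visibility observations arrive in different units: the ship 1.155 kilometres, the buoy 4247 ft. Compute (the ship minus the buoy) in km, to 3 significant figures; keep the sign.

-0.139 km

the buoy: 4247 ft = 1.29449 km.
Difference: 1.15500 − 1.29449 = -0.139 km.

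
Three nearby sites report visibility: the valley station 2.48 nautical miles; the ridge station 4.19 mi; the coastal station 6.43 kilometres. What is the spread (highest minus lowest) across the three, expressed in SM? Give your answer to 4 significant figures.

1.336 SM

the valley station: 2.48 nmi = 2.85393 SM.
the coastal station: 6.43 km = 3.99542 SM.
Spread: 4.19000 − 2.85393 = 1.336 SM.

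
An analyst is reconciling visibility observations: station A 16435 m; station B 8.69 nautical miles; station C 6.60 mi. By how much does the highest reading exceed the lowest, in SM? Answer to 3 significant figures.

station A: 16435 m = 10.2122 SM.
station B: 8.69 nmi = 10.0003 SM.
Spread: 10.2122 − 6.6000 = 3.61 SM.

3.61 SM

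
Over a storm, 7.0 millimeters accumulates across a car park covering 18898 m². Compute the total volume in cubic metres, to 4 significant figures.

1 mm over 1 m² is 1 L, so volume = 7 × 18898 = 132286 L = 132.3 m³.

132.3 cubic metres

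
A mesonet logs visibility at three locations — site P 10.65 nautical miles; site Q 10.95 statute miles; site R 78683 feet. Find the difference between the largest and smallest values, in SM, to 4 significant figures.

site P: 10.65 nmi = 12.25580 SM.
site R: 78683 ft = 14.90208 SM.
Spread: 14.90208 − 10.95000 = 3.952 SM.

3.952 SM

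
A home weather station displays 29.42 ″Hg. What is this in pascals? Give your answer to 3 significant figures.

99600 Pa

1 inHg = 3386.39 Pa, so 29.42 × 3386.39 = 99600 Pa.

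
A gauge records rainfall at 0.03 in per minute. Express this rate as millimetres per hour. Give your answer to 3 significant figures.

45.7 mm/hour

0.03 in/minute × 25.4 mm/in × 60 minute/hour = 45.7 mm/hour.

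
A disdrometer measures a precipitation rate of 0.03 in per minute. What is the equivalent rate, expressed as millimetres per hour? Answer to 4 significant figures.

0.03 in/minute × 25.4 mm/in × 60 minute/hour = 45.72 mm/hour.

45.72 mm/hour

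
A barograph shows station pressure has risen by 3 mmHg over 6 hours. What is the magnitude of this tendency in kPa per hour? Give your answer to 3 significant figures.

0.0667 kPa per hour

3 mmHg / 6 h × 0.133322 kPa/mmHg = 0.0667 kPa/h.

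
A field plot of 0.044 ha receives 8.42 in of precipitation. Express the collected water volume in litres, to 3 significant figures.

Depth: 8.42 in × 25.4 = 213.868 mm.
Area: 0.044 ha = 440 m².
1 mm over 1 m² is 1 L, so volume = 213.868 × 440 = 94101.92 L ≈ 94100 L.

94100 litres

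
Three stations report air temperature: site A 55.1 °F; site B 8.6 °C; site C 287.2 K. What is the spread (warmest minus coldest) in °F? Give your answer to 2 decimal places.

site A: 55.1 °F = 12.833 °C.
site C: 287.2 K = 14.050 °C.
Spread: 14.050 − 8.600 = 5.450 °C = 9.81 °F.

9.81 °F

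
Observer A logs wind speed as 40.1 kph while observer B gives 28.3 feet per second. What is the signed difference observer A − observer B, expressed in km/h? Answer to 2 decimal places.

9.05 km/h

observer B: 28.3 ft/s = 31.0530 km/h.
Difference: 40.1000 − 31.0530 = 9.05 km/h.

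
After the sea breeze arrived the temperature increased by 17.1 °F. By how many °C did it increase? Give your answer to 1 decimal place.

Converting a difference, only the 9/5 scale factor applies: Δ°C = 17.1 × 0.5556 = 9.5 °C.

9.5 °C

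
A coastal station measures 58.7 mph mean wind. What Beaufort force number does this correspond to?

58.7 mph = 26.2 m/s, which is Beaufort 10 (storm, 24.5–28.4 m/s).

Beaufort force 10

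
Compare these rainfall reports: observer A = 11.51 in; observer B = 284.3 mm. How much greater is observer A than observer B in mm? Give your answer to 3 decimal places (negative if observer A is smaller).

observer A: 11.51 in = 292.35400 mm.
Difference: 292.35400 − 284.30000 = 8.054 mm.

8.054 mm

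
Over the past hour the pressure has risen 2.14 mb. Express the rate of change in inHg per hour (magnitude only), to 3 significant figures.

2.14 mb / 1 h × 0.02953 inHg/mb = 0.0632 inHg/h.

0.0632 inHg per hour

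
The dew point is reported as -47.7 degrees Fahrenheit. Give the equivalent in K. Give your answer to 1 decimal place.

228.9 K

First to °C: -44.28 °C.
Then to K: 228.9 K.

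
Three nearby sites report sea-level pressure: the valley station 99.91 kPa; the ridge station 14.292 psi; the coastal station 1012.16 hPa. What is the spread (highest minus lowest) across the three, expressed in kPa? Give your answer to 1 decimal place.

the ridge station: 14.292 psi = 98.540 kPa.
the coastal station: 1012.16 hPa = 101.216 kPa.
Spread: 101.216 − 98.540 = 2.7 kPa.

2.7 kPa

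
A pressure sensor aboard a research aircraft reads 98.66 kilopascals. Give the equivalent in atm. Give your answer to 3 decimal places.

1 kPa = 0.00986923 atm, so 98.66 × 0.00986923 = 0.974 atm.

0.974 atm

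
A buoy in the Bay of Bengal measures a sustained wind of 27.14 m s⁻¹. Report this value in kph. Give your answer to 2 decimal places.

97.70 km/h

1 m/s = 3.6 km/h, so 27.14 × 3.6 = 97.70 km/h.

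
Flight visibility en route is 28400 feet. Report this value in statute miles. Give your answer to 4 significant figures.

1 ft = 0.000189394 SM, so 28400 × 0.000189394 = 5.379 SM.

5.379 SM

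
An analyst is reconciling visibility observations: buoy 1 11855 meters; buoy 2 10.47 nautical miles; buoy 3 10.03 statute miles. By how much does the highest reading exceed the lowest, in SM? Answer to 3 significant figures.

buoy 1: 11855 m = 7.3664 SM.
buoy 2: 10.47 nmi = 12.0487 SM.
Spread: 12.0487 − 7.3664 = 4.68 SM.

4.68 SM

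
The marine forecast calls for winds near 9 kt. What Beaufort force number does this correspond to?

Beaufort force 3

9 kt lies in the Beaufort 3 band (gentle breeze, 7–10 kt).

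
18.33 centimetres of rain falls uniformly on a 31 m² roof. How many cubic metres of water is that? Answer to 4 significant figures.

Depth: 18.33 cm × 10 = 183.3 mm.
1 mm over 1 m² is 1 L, so volume = 183.3 × 31 = 5682.3 L = 5.682 m³.

5.682 cubic metres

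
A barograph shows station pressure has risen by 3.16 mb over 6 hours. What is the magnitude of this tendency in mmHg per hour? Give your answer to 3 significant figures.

0.395 mmHg per hour

3.16 mb / 6 h × 0.750062 mmHg/mb = 0.395 mmHg/h.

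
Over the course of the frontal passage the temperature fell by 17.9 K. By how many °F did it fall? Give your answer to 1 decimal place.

32.2 °F

For a temperature change the 32° offset cancels: Δ°F = 17.9 × 1.8 = 32.2 °F.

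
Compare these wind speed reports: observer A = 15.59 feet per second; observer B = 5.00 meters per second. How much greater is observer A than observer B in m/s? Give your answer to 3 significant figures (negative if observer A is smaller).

observer A: 15.59 ft/s = 4.75183 m/s.
Difference: 4.75183 − 5.00000 = -0.248 m/s.

-0.248 m/s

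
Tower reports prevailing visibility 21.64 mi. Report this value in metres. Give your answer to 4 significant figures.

1 SM = 1609.34 m, so 21.64 × 1609.34 = 34830 m.

34830 m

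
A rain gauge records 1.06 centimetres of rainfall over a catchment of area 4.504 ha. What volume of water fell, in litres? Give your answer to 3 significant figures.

Depth: 1.06 cm × 10 = 10.6 mm.
Area: 4.504 ha = 45040 m².
1 mm over 1 m² is 1 L, so volume = 10.6 × 45040 = 477424 L ≈ 477000 L.

477000 litres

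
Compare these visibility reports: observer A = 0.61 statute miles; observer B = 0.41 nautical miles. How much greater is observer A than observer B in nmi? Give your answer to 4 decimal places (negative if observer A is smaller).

0.1201 nmi

observer A: 0.61 SM = 0.530076 nmi.
Difference: 0.530076 − 0.410000 = 0.1201 nmi.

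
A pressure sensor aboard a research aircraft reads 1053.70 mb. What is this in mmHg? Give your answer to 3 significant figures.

1 mb = 0.750062 mmHg, so 1053.70 × 0.750062 = 790 mmHg.

790 mmHg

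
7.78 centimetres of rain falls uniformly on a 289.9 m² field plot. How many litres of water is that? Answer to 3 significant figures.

22600 litres

Depth: 7.78 cm × 10 = 77.8 mm.
1 mm over 1 m² is 1 L, so volume = 77.8 × 289.9 = 22554.22 L ≈ 22600 L.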